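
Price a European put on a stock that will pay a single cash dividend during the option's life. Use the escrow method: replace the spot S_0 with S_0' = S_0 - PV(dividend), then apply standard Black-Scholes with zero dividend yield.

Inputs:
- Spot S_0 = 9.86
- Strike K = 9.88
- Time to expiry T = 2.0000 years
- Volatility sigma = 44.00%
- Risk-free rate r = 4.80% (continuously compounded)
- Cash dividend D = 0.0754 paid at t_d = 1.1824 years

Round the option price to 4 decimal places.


PV(D) = D * exp(-r * t_d) = 0.0754 * 0.94482533 = 0.07123983
S_0' = S_0 - PV(D) = 9.8600 - 0.07123983 = 9.78876017
d1 = (ln(S_0'/K) + (r + sigma^2/2)*T) / (sigma*sqrt(T)) = 0.45049499
d2 = d1 - sigma*sqrt(T) = -0.17175898
exp(-rT) = 0.90846402
N(-d1) = 0.32617678; N(-d2) = 0.56818649
P = K * exp(-rT) * N(-d2) - S_0' * N(-d1) = 9.8800 * 0.90846402 * 0.56818649 - 9.78876017 * 0.32617678 = 1.9070

Answer: Price = 1.9070


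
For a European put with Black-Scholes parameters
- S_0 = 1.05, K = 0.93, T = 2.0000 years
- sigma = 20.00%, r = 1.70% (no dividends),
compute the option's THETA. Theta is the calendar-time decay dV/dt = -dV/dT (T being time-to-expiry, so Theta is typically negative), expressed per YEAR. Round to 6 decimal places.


Answer: Theta = -0.018113

Derivation:
d1 = 0.6907049338; d2 = 0.4078622214
phi(d1) = 0.3142786752; exp(-qT) = 1.0000000000; exp(-rT) = 0.9665715046
Theta = -S*exp(-qT)*phi(d1)*sigma/(2*sqrt(T)) + r*K*exp(-rT)*N(-d2) - q*S*exp(-qT)*N(-d1)
N(-d1) = 0.2448754941; N(-d2) = 0.3416874149; sqrt(T) = 1.4142135624
Term 1 = -1.0500 * 1.0000000000 * 0.3142786752 * 0.2000 / (2 * 1.4142135624) = -0.0233340012
Term 2 = 0.0170 * 0.9300 * 0.9665715046 * 0.3416874149 = 0.0052214947
Term 3 = 0 (no dividend yield, q = 0)
Theta = -0.0233340012 + (0.0052214947) + (0.0000000000) = -0.018113


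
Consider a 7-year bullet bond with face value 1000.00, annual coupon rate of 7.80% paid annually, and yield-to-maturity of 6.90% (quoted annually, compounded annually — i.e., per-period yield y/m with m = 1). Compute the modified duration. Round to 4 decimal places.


Coupon per period c = face * coupon_rate / m = 78.000000
Periods per year m = 1; per-period yield y/m = 0.069000
Number of cashflows N = 7
Cashflows (t years, CF_t, discount factor 1/(1+y/m)^(m*t), PV):
  t = 1.0000: CF_t = 78.000000, DF = 0.935454, PV = 72.965388
  t = 2.0000: CF_t = 78.000000, DF = 0.875074, PV = 68.255742
  t = 3.0000: CF_t = 78.000000, DF = 0.818591, PV = 63.850086
  t = 4.0000: CF_t = 78.000000, DF = 0.765754, PV = 59.728799
  t = 5.0000: CF_t = 78.000000, DF = 0.716327, PV = 55.873526
  t = 6.0000: CF_t = 78.000000, DF = 0.670091, PV = 52.267096
  t = 7.0000: CF_t = 1078.000000, DF = 0.626839, PV = 675.732527
Price P = sum_t PV_t = 1048.673164
First compute Macaulay numerator sum_t t * PV_t:
  t * PV_t at t = 1.0000: 72.965388
  t * PV_t at t = 2.0000: 136.511484
  t * PV_t at t = 3.0000: 191.550258
  t * PV_t at t = 4.0000: 238.915196
  t * PV_t at t = 5.0000: 279.367628
  t * PV_t at t = 6.0000: 313.602576
  t * PV_t at t = 7.0000: 4730.127687
Macaulay duration D = 5963.040218 / 1048.673164 = 5.686271
Modified duration = D / (1 + y/m) = 5.686271 / (1 + 0.069000) = 5.319244

Answer: Modified duration = 5.3192


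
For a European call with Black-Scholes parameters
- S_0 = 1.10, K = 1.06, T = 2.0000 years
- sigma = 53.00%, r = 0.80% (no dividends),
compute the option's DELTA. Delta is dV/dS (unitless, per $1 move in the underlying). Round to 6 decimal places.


Answer: Delta = 0.672032

Derivation:
d1 = 0.4455323353; d2 = -0.3040008527
phi(d1) = 0.3612489074; exp(-qT) = 1.0000000000; exp(-rT) = 0.9841273201
N(d1) = 0.6720324513
Delta = exp(-qT) * N(d1) = 1.0000000000 * 0.6720324513 = 0.672032


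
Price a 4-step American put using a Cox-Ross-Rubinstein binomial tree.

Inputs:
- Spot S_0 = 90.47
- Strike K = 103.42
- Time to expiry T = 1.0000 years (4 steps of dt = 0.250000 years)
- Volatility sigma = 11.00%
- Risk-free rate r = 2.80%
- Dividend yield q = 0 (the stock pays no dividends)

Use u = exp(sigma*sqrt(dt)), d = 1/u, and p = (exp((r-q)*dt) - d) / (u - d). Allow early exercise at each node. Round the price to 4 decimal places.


Answer: Price = V(0,0) = 12.9500

Derivation:
dt = T/N = 0.250000
u = exp(sigma*sqrt(dt)) = 1.056541; d = 1/u = 0.946485
p = (exp((r-q)*dt) - d) / (u - d) = 0.550081
Discount per step: exp(-r*dt) = 0.993024
Stock lattice S(k, i) with i counting down-moves:
  k=0: S(0,0) = 90.4700
  k=1: S(1,0) = 95.5852; S(1,1) = 85.6285
  k=2: S(2,0) = 100.9897; S(2,1) = 90.4700; S(2,2) = 81.0461
  k=3: S(3,0) = 106.6997; S(3,1) = 95.5852; S(3,2) = 85.6285; S(3,3) = 76.7089
  k=4: S(4,0) = 112.7326; S(4,1) = 100.9897; S(4,2) = 90.4700; S(4,3) = 81.0461; S(4,4) = 72.6039
Terminal payoffs V(N, i) = max(K - S_T, 0):
  V(4,0) = 0.000000; V(4,1) = 2.430323; V(4,2) = 12.950000; V(4,3) = 22.373886; V(4,4) = 30.816124
Backward induction: V(k, i) = exp(-r*dt) * [p * V(k+1, i) + (1-p) * V(k+1, i+1)]; then take max(V_cont, immediate exercise) for American.
  V(3,0) = exp(-r*dt) * [p*0.000000 + (1-p)*2.430323] = 1.085821; exercise = 0.000000; V(3,0) = max -> 1.085821
  V(3,1) = exp(-r*dt) * [p*2.430323 + (1-p)*12.950000] = 7.113358; exercise = 7.834771; V(3,1) = max -> 7.834771
  V(3,2) = exp(-r*dt) * [p*12.950000 + (1-p)*22.373886] = 17.070077; exercise = 17.791489; V(3,2) = max -> 17.791489
  V(3,3) = exp(-r*dt) * [p*22.373886 + (1-p)*30.816124] = 25.989644; exercise = 26.711057; V(3,3) = max -> 26.711057
  V(2,0) = exp(-r*dt) * [p*1.085821 + (1-p)*7.834771] = 4.093547; exercise = 2.430323; V(2,0) = max -> 4.093547
  V(2,1) = exp(-r*dt) * [p*7.834771 + (1-p)*17.791489] = 12.228588; exercise = 12.950000; V(2,1) = max -> 12.950000
  V(2,2) = exp(-r*dt) * [p*17.791489 + (1-p)*26.711057] = 21.652474; exercise = 22.373886; V(2,2) = max -> 22.373886
  V(1,0) = exp(-r*dt) * [p*4.093547 + (1-p)*12.950000] = 8.021884; exercise = 7.834771; V(1,0) = max -> 8.021884
  V(1,1) = exp(-r*dt) * [p*12.950000 + (1-p)*22.373886] = 17.070077; exercise = 17.791489; V(1,1) = max -> 17.791489
  V(0,0) = exp(-r*dt) * [p*8.021884 + (1-p)*17.791489] = 12.330798; exercise = 12.950000; V(0,0) = max -> 12.950000


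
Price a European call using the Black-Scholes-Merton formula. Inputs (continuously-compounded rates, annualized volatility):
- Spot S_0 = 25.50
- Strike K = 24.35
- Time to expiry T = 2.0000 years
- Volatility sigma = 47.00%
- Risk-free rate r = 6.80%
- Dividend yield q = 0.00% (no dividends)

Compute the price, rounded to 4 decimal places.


Answer: Price = 8.4278

Derivation:
d1 = (ln(S/K) + (r - q + 0.5*sigma^2) * T) / (sigma * sqrt(T)) = 0.60637657
d2 = d1 - sigma * sqrt(T) = -0.05830381
exp(-rT) = 0.87284263; exp(-qT) = 1.00000000
C = S_0 * exp(-qT) * N(d1) - K * exp(-rT) * N(d2)
N(d1) = 0.72786764; N(d2) = 0.47675332
C = 25.5000 * 1.00000000 * 0.72786764 - 24.3500 * 0.87284263 * 0.47675332 = 8.4278


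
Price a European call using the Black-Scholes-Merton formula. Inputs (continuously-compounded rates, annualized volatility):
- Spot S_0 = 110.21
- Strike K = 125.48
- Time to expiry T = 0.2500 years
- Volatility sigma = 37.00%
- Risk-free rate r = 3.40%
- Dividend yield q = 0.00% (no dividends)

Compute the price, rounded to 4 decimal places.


Answer: Price = 3.3276

Derivation:
d1 = (ln(S/K) + (r - q + 0.5*sigma^2) * T) / (sigma * sqrt(T)) = -0.56295268
d2 = d1 - sigma * sqrt(T) = -0.74795268
exp(-rT) = 0.99153602; exp(-qT) = 1.00000000
C = S_0 * exp(-qT) * N(d1) - K * exp(-rT) * N(d2)
N(d1) = 0.28673355; N(d2) = 0.22724435
C = 110.2100 * 1.00000000 * 0.28673355 - 125.4800 * 0.99153602 * 0.22724435 = 3.3276


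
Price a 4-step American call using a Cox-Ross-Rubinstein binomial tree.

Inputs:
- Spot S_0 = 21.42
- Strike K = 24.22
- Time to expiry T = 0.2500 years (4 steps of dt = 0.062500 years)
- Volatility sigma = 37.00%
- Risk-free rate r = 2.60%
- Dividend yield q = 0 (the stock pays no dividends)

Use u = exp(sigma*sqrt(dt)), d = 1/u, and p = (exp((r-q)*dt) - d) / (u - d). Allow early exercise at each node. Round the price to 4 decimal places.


Answer: Price = V(0,0) = 0.7390

Derivation:
dt = T/N = 0.062500
u = exp(sigma*sqrt(dt)) = 1.096913; d = 1/u = 0.911649
p = (exp((r-q)*dt) - d) / (u - d) = 0.485670
Discount per step: exp(-r*dt) = 0.998376
Stock lattice S(k, i) with i counting down-moves:
  k=0: S(0,0) = 21.4200
  k=1: S(1,0) = 23.4959; S(1,1) = 19.5275
  k=2: S(2,0) = 25.7729; S(2,1) = 21.4200; S(2,2) = 17.8023
  k=3: S(3,0) = 28.2707; S(3,1) = 23.4959; S(3,2) = 19.5275; S(3,3) = 16.2294
  k=4: S(4,0) = 31.0105; S(4,1) = 25.7729; S(4,2) = 21.4200; S(4,3) = 17.8023; S(4,4) = 14.7955
Terminal payoffs V(N, i) = max(S_T - K, 0):
  V(4,0) = 6.790475; V(4,1) = 1.552939; V(4,2) = 0.000000; V(4,3) = 0.000000; V(4,4) = 0.000000
Backward induction: V(k, i) = exp(-r*dt) * [p * V(k+1, i) + (1-p) * V(k+1, i+1)]; then take max(V_cont, immediate exercise) for American.
  V(3,0) = exp(-r*dt) * [p*6.790475 + (1-p)*1.552939] = 4.090001; exercise = 4.050675; V(3,0) = max -> 4.090001
  V(3,1) = exp(-r*dt) * [p*1.552939 + (1-p)*0.000000] = 0.752991; exercise = 0.000000; V(3,1) = max -> 0.752991
  V(3,2) = exp(-r*dt) * [p*0.000000 + (1-p)*0.000000] = 0.000000; exercise = 0.000000; V(3,2) = max -> 0.000000
  V(3,3) = exp(-r*dt) * [p*0.000000 + (1-p)*0.000000] = 0.000000; exercise = 0.000000; V(3,3) = max -> 0.000000
  V(2,0) = exp(-r*dt) * [p*4.090001 + (1-p)*0.752991] = 2.369822; exercise = 1.552939; V(2,0) = max -> 2.369822
  V(2,1) = exp(-r*dt) * [p*0.752991 + (1-p)*0.000000] = 0.365111; exercise = 0.000000; V(2,1) = max -> 0.365111
  V(2,2) = exp(-r*dt) * [p*0.000000 + (1-p)*0.000000] = 0.000000; exercise = 0.000000; V(2,2) = max -> 0.000000
  V(1,0) = exp(-r*dt) * [p*2.369822 + (1-p)*0.365111] = 1.336565; exercise = 0.000000; V(1,0) = max -> 1.336565
  V(1,1) = exp(-r*dt) * [p*0.365111 + (1-p)*0.000000] = 0.177036; exercise = 0.000000; V(1,1) = max -> 0.177036
  V(0,0) = exp(-r*dt) * [p*1.336565 + (1-p)*0.177036] = 0.738982; exercise = 0.000000; V(0,0) = max -> 0.738982


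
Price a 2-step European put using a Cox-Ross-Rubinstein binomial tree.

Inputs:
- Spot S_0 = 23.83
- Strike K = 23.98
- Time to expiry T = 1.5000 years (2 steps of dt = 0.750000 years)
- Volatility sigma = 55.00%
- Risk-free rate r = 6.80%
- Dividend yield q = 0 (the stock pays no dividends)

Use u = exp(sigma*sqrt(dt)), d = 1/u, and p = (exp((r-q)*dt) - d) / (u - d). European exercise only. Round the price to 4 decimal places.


dt = T/N = 0.750000
u = exp(sigma*sqrt(dt)) = 1.610128; d = 1/u = 0.621068
p = (exp((r-q)*dt) - d) / (u - d) = 0.436025
Discount per step: exp(-r*dt) = 0.950279
Stock lattice S(k, i) with i counting down-moves:
  k=0: S(0,0) = 23.8300
  k=1: S(1,0) = 38.3694; S(1,1) = 14.8001
  k=2: S(2,0) = 61.7796; S(2,1) = 23.8300; S(2,2) = 9.1919
Terminal payoffs V(N, i) = max(K - S_T, 0):
  V(2,0) = 0.000000; V(2,1) = 0.150000; V(2,2) = 14.788149
Backward induction: V(k, i) = exp(-r*dt) * [p * V(k+1, i) + (1-p) * V(k+1, i+1)].
  V(1,0) = exp(-r*dt) * [p*0.000000 + (1-p)*0.150000] = 0.080390
  V(1,1) = exp(-r*dt) * [p*0.150000 + (1-p)*14.788149] = 7.987621
  V(0,0) = exp(-r*dt) * [p*0.080390 + (1-p)*7.987621] = 4.314146

Answer: Price = V(0,0) = 4.3141


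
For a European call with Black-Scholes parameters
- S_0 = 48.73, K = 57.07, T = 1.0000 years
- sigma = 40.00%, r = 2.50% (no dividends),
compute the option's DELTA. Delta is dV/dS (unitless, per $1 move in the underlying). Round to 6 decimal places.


d1 = -0.1324593192; d2 = -0.5324593192
phi(d1) = 0.3954577719; exp(-qT) = 1.0000000000; exp(-rT) = 0.9753099120
N(d1) = 0.4473104990
Delta = exp(-qT) * N(d1) = 1.0000000000 * 0.4473104990 = 0.447310

Answer: Delta = 0.447310


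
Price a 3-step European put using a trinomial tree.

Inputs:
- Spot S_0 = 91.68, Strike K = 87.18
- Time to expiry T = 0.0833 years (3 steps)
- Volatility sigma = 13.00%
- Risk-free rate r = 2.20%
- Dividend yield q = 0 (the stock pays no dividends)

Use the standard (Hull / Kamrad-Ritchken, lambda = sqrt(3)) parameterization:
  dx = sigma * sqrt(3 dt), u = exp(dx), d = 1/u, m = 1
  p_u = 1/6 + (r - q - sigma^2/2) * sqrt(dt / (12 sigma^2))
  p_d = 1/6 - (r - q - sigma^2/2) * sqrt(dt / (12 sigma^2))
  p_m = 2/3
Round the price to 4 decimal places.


dt = T/N = 0.027767; dx = sigma*sqrt(3*dt) = 0.037520
u = exp(dx) = 1.038233; d = 1/u = 0.963175
p_u = 0.171680, p_m = 0.666667, p_d = 0.161653
Discount per step: exp(-r*dt) = 0.999389
Stock lattice S(k, j) with j the centered position index:
  k=0: S(0,+0) = 91.6800
  k=1: S(1,-1) = 88.3039; S(1,+0) = 91.6800; S(1,+1) = 95.1852
  k=2: S(2,-2) = 85.0521; S(2,-1) = 88.3039; S(2,+0) = 91.6800; S(2,+1) = 95.1852; S(2,+2) = 98.8244
  k=3: S(3,-3) = 81.9200; S(3,-2) = 85.0521; S(3,-1) = 88.3039; S(3,+0) = 91.6800; S(3,+1) = 95.1852; S(3,+2) = 98.8244; S(3,+3) = 102.6028
Terminal payoffs V(N, j) = max(K - S_T, 0):
  V(3,-3) = 5.259975; V(3,-2) = 2.127924; V(3,-1) = 0.000000; V(3,+0) = 0.000000; V(3,+1) = 0.000000; V(3,+2) = 0.000000; V(3,+3) = 0.000000
Backward induction: V(k, j) = exp(-r*dt) * [p_u * V(k+1, j+1) + p_m * V(k+1, j) + p_d * V(k+1, j-1)]
  V(2,-2) = exp(-r*dt) * [p_u*0.000000 + p_m*2.127924 + p_d*5.259975] = 2.267520
  V(2,-1) = exp(-r*dt) * [p_u*0.000000 + p_m*0.000000 + p_d*2.127924] = 0.343775
  V(2,+0) = exp(-r*dt) * [p_u*0.000000 + p_m*0.000000 + p_d*0.000000] = 0.000000
  V(2,+1) = exp(-r*dt) * [p_u*0.000000 + p_m*0.000000 + p_d*0.000000] = 0.000000
  V(2,+2) = exp(-r*dt) * [p_u*0.000000 + p_m*0.000000 + p_d*0.000000] = 0.000000
  V(1,-1) = exp(-r*dt) * [p_u*0.000000 + p_m*0.343775 + p_d*2.267520] = 0.595371
  V(1,+0) = exp(-r*dt) * [p_u*0.000000 + p_m*0.000000 + p_d*0.343775] = 0.055538
  V(1,+1) = exp(-r*dt) * [p_u*0.000000 + p_m*0.000000 + p_d*0.000000] = 0.000000
  V(0,+0) = exp(-r*dt) * [p_u*0.000000 + p_m*0.055538 + p_d*0.595371] = 0.133187

Answer: Price = V(0,0) = 0.1332


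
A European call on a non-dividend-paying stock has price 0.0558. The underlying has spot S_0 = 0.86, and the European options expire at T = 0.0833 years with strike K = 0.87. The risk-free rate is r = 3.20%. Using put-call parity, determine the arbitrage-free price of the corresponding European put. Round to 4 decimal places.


Put-call parity: C - P = S_0 * exp(-qT) - K * exp(-rT).
S_0 * exp(-qT) = 0.8600 * 1.00000000 = 0.86000000
K * exp(-rT) = 0.8700 * 0.99733795 = 0.86768402
P = C - S*exp(-qT) + K*exp(-rT)
P = 0.0558 - 0.86000000 + 0.86768402 = 0.0635

Answer: Put price = 0.0635


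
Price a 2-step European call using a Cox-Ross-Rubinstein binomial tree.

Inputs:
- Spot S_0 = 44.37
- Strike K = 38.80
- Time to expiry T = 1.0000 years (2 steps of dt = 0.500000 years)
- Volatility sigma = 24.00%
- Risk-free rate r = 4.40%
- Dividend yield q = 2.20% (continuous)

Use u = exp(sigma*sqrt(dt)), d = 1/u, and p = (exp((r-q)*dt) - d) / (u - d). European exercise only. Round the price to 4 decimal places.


Answer: Price = V(0,0) = 8.0661

Derivation:
dt = T/N = 0.500000
u = exp(sigma*sqrt(dt)) = 1.184956; d = 1/u = 0.843913
p = (exp((r-q)*dt) - d) / (u - d) = 0.490107
Discount per step: exp(-r*dt) = 0.978240
Stock lattice S(k, i) with i counting down-moves:
  k=0: S(0,0) = 44.3700
  k=1: S(1,0) = 52.5765; S(1,1) = 37.4444
  k=2: S(2,0) = 62.3008; S(2,1) = 44.3700; S(2,2) = 31.5998
Terminal payoffs V(N, i) = max(S_T - K, 0):
  V(2,0) = 23.500834; V(2,1) = 5.570000; V(2,2) = 0.000000
Backward induction: V(k, i) = exp(-r*dt) * [p * V(k+1, i) + (1-p) * V(k+1, i+1)].
  V(1,0) = exp(-r*dt) * [p*23.500834 + (1-p)*5.570000] = 14.045604
  V(1,1) = exp(-r*dt) * [p*5.570000 + (1-p)*0.000000] = 2.670495
  V(0,0) = exp(-r*dt) * [p*14.045604 + (1-p)*2.670495] = 8.066097


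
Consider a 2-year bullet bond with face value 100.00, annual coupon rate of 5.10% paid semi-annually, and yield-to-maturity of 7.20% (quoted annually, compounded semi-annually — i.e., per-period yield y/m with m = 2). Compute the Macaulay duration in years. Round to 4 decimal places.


Answer: Macaulay duration = 1.9250 years

Derivation:
Coupon per period c = face * coupon_rate / m = 2.550000
Periods per year m = 2; per-period yield y/m = 0.036000
Number of cashflows N = 4
Cashflows (t years, CF_t, discount factor 1/(1+y/m)^(m*t), PV):
  t = 0.5000: CF_t = 2.550000, DF = 0.965251, PV = 2.461390
  t = 1.0000: CF_t = 2.550000, DF = 0.931709, PV = 2.375859
  t = 1.5000: CF_t = 2.550000, DF = 0.899333, PV = 2.293300
  t = 2.0000: CF_t = 102.550000, DF = 0.868082, PV = 89.021856
Price P = sum_t PV_t = 96.152405
Macaulay numerator sum_t t * PV_t:
  t * PV_t at t = 0.5000: 1.230695
  t * PV_t at t = 1.0000: 2.375859
  t * PV_t at t = 1.5000: 3.439950
  t * PV_t at t = 2.0000: 178.043711
Macaulay duration D = (sum_t t * PV_t) / P = 185.090216 / 96.152405 = 1.924967


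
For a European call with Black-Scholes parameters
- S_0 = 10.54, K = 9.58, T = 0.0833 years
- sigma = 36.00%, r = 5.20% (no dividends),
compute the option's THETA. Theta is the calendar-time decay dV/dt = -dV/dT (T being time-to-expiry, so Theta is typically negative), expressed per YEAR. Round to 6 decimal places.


d1 = 1.0127728631; d2 = 0.9088706013
phi(d1) = 0.2388802331; exp(-qT) = 1.0000000000; exp(-rT) = 0.9956777678
Theta = -S*exp(-qT)*phi(d1)*sigma/(2*sqrt(T)) - r*K*exp(-rT)*N(d2) + q*S*exp(-qT)*N(d1)
N(d1) = 0.8444156673; N(d2) = 0.8182907832; sqrt(T) = 0.2886173938
Term 1 = -10.5400 * 1.0000000000 * 0.2388802331 * 0.3600 / (2 * 0.2886173938) = -1.5702573302
Term 2 = -0.0520 * 9.5800 * 0.9956777678 * 0.8182907832 = -0.4058778230
Term 3 = 0 (no dividend yield, q = 0)
Theta = -1.5702573302 + (-0.4058778230) + (0.0000000000) = -1.976135

Answer: Theta = -1.976135


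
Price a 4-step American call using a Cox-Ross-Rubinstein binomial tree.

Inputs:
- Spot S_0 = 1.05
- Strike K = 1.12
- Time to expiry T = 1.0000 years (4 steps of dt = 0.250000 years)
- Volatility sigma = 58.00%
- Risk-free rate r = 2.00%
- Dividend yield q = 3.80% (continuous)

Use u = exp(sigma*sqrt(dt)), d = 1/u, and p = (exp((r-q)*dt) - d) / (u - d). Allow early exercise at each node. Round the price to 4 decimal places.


Answer: Price = V(0,0) = 0.1971

Derivation:
dt = T/N = 0.250000
u = exp(sigma*sqrt(dt)) = 1.336427; d = 1/u = 0.748264
p = (exp((r-q)*dt) - d) / (u - d) = 0.420370
Discount per step: exp(-r*dt) = 0.995012
Stock lattice S(k, i) with i counting down-moves:
  k=0: S(0,0) = 1.0500
  k=1: S(1,0) = 1.4032; S(1,1) = 0.7857
  k=2: S(2,0) = 1.8753; S(2,1) = 1.0500; S(2,2) = 0.5879
  k=3: S(3,0) = 2.5063; S(3,1) = 1.4032; S(3,2) = 0.7857; S(3,3) = 0.4399
  k=4: S(4,0) = 3.3494; S(4,1) = 1.8753; S(4,2) = 1.0500; S(4,3) = 0.5879; S(4,4) = 0.3292
Terminal payoffs V(N, i) = max(S_T - K, 0):
  V(4,0) = 2.229430; V(4,1) = 0.755340; V(4,2) = 0.000000; V(4,3) = 0.000000; V(4,4) = 0.000000
Backward induction: V(k, i) = exp(-r*dt) * [p * V(k+1, i) + (1-p) * V(k+1, i+1)]; then take max(V_cont, immediate exercise) for American.
  V(3,0) = exp(-r*dt) * [p*2.229430 + (1-p)*0.755340] = 1.368146; exercise = 1.386256; V(3,0) = max -> 1.386256
  V(3,1) = exp(-r*dt) * [p*0.755340 + (1-p)*0.000000] = 0.315939; exercise = 0.283249; V(3,1) = max -> 0.315939
  V(3,2) = exp(-r*dt) * [p*0.000000 + (1-p)*0.000000] = 0.000000; exercise = 0.000000; V(3,2) = max -> 0.000000
  V(3,3) = exp(-r*dt) * [p*0.000000 + (1-p)*0.000000] = 0.000000; exercise = 0.000000; V(3,3) = max -> 0.000000
  V(2,0) = exp(-r*dt) * [p*1.386256 + (1-p)*0.315939] = 0.762049; exercise = 0.755340; V(2,0) = max -> 0.762049
  V(2,1) = exp(-r*dt) * [p*0.315939 + (1-p)*0.000000] = 0.132149; exercise = 0.000000; V(2,1) = max -> 0.132149
  V(2,2) = exp(-r*dt) * [p*0.000000 + (1-p)*0.000000] = 0.000000; exercise = 0.000000; V(2,2) = max -> 0.000000
  V(1,0) = exp(-r*dt) * [p*0.762049 + (1-p)*0.132149] = 0.394960; exercise = 0.283249; V(1,0) = max -> 0.394960
  V(1,1) = exp(-r*dt) * [p*0.132149 + (1-p)*0.000000] = 0.055274; exercise = 0.000000; V(1,1) = max -> 0.055274
  V(0,0) = exp(-r*dt) * [p*0.394960 + (1-p)*0.055274] = 0.197080; exercise = 0.000000; V(0,0) = max -> 0.197080


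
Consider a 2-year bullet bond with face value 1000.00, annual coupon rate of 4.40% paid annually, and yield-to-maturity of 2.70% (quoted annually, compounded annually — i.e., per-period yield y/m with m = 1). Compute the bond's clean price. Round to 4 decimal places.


Coupon per period c = face * coupon_rate / m = 44.000000
Periods per year m = 1; per-period yield y/m = 0.027000
Number of cashflows N = 2
Cashflows (t years, CF_t, discount factor 1/(1+y/m)^(m*t), PV):
  t = 1.0000: CF_t = 44.000000, DF = 0.973710, PV = 42.843233
  t = 2.0000: CF_t = 1044.000000, DF = 0.948111, PV = 989.827719
Price P = sum_t PV_t = 1032.670951

Answer: Price = 1032.6710


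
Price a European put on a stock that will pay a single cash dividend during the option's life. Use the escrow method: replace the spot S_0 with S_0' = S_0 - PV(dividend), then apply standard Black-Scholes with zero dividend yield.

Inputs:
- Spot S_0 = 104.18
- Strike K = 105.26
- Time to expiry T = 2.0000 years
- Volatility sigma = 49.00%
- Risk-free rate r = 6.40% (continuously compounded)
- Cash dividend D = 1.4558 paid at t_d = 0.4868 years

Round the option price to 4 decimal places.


PV(D) = D * exp(-r * t_d) = 1.4558 * 0.96932512 = 1.41114351
S_0' = S_0 - PV(D) = 104.1800 - 1.41114351 = 102.76885649
d1 = (ln(S_0'/K) + (r + sigma^2/2)*T) / (sigma*sqrt(T)) = 0.49663266
d2 = d1 - sigma*sqrt(T) = -0.19633199
exp(-rT) = 0.87985338
N(-d1) = 0.30972406; N(-d2) = 0.57782484
P = K * exp(-rT) * N(-d2) - S_0' * N(-d1) = 105.2600 * 0.87985338 * 0.57782484 - 102.76885649 * 0.30972406 = 21.6843

Answer: Price = 21.6843


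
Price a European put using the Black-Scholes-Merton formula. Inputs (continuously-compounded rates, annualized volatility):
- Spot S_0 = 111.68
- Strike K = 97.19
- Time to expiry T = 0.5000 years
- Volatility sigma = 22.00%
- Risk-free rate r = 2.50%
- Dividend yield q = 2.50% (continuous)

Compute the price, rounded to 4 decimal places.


d1 = (ln(S/K) + (r - q + 0.5*sigma^2) * T) / (sigma * sqrt(T)) = 0.97111354
d2 = d1 - sigma * sqrt(T) = 0.81555005
exp(-rT) = 0.98757780; exp(-qT) = 0.98757780
P = K * exp(-rT) * N(-d2) - S_0 * exp(-qT) * N(-d1)
N(-d1) = 0.16574587; N(-d2) = 0.20737876
P = 97.1900 * 0.98757780 * 0.20737876 - 111.6800 * 0.98757780 * 0.16574587 = 1.6242

Answer: Price = 1.6242


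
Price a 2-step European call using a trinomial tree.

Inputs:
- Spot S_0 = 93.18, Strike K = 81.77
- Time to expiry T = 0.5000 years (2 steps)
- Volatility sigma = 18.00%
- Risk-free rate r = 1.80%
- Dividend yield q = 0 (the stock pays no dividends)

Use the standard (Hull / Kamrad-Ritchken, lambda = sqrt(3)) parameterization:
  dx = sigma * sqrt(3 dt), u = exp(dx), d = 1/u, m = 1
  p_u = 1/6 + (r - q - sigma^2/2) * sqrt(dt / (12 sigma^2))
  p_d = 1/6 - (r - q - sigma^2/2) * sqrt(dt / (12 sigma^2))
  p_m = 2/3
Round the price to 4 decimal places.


dt = T/N = 0.250000; dx = sigma*sqrt(3*dt) = 0.155885
u = exp(dx) = 1.168691; d = 1/u = 0.855658
p_u = 0.168110, p_m = 0.666667, p_d = 0.165223
Discount per step: exp(-r*dt) = 0.995510
Stock lattice S(k, j) with j the centered position index:
  k=0: S(0,+0) = 93.1800
  k=1: S(1,-1) = 79.7302; S(1,+0) = 93.1800; S(1,+1) = 108.8987
  k=2: S(2,-2) = 68.2218; S(2,-1) = 79.7302; S(2,+0) = 93.1800; S(2,+1) = 108.8987; S(2,+2) = 127.2689
Terminal payoffs V(N, j) = max(S_T - K, 0):
  V(2,-2) = 0.000000; V(2,-1) = 0.000000; V(2,+0) = 11.410000; V(2,+1) = 27.128655; V(2,+2) = 45.498910
Backward induction: V(k, j) = exp(-r*dt) * [p_u * V(k+1, j+1) + p_m * V(k+1, j) + p_d * V(k+1, j-1)]
  V(1,-1) = exp(-r*dt) * [p_u*11.410000 + p_m*0.000000 + p_d*0.000000] = 1.909523
  V(1,+0) = exp(-r*dt) * [p_u*27.128655 + p_m*11.410000 + p_d*0.000000] = 12.112636
  V(1,+1) = exp(-r*dt) * [p_u*45.498910 + p_m*27.128655 + p_d*11.410000] = 27.495782
  V(0,+0) = exp(-r*dt) * [p_u*27.495782 + p_m*12.112636 + p_d*1.909523] = 12.954479

Answer: Price = V(0,0) = 12.9545


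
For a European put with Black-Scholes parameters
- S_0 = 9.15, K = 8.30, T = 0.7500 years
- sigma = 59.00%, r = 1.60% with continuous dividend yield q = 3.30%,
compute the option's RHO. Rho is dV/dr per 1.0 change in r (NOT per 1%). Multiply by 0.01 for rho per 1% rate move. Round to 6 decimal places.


Answer: Rho = -3.294975

Derivation:
d1 = 0.4213401756; d2 = -0.0896148126
phi(d1) = 0.3650568059; exp(-qT) = 0.9755537700; exp(-rT) = 0.9880717129
N(-d2) = 0.5357033435
Rho = -K*T*exp(-rT)*N(-d2) = -8.3000 * 0.7500 * 0.9880717129 * 0.5357033435 = -3.294975


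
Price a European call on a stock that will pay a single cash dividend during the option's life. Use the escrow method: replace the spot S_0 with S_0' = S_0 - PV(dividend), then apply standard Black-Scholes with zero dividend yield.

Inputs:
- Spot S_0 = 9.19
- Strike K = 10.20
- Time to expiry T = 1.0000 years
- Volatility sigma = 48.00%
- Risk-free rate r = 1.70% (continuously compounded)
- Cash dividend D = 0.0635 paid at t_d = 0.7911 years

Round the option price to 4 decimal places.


PV(D) = D * exp(-r * t_d) = 0.0635 * 0.98664133 = 0.06265172
S_0' = S_0 - PV(D) = 9.1900 - 0.06265172 = 9.12734828
d1 = (ln(S_0'/K) + (r + sigma^2/2)*T) / (sigma*sqrt(T)) = 0.04393227
d2 = d1 - sigma*sqrt(T) = -0.43606773
exp(-rT) = 0.98314368
N(d1) = 0.51752081; N(d2) = 0.33139380
C = S_0' * N(d1) - K * exp(-rT) * N(d2) = 9.12734828 * 0.51752081 - 10.2000 * 0.98314368 * 0.33139380 = 1.4004

Answer: Price = 1.4004


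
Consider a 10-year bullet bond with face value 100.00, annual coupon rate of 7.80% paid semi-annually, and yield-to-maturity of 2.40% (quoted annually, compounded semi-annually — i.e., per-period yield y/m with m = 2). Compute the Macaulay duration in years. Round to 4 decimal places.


Coupon per period c = face * coupon_rate / m = 3.900000
Periods per year m = 2; per-period yield y/m = 0.012000
Number of cashflows N = 20
Cashflows (t years, CF_t, discount factor 1/(1+y/m)^(m*t), PV):
  t = 0.5000: CF_t = 3.900000, DF = 0.988142, PV = 3.853755
  t = 1.0000: CF_t = 3.900000, DF = 0.976425, PV = 3.808058
  t = 1.5000: CF_t = 3.900000, DF = 0.964847, PV = 3.762903
  t = 2.0000: CF_t = 3.900000, DF = 0.953406, PV = 3.718284
  t = 2.5000: CF_t = 3.900000, DF = 0.942101, PV = 3.674194
  t = 3.0000: CF_t = 3.900000, DF = 0.930930, PV = 3.630626
  t = 3.5000: CF_t = 3.900000, DF = 0.919891, PV = 3.587575
  t = 4.0000: CF_t = 3.900000, DF = 0.908983, PV = 3.545035
  t = 4.5000: CF_t = 3.900000, DF = 0.898205, PV = 3.502999
  t = 5.0000: CF_t = 3.900000, DF = 0.887554, PV = 3.461461
  t = 5.5000: CF_t = 3.900000, DF = 0.877030, PV = 3.420416
  t = 6.0000: CF_t = 3.900000, DF = 0.866630, PV = 3.379858
  t = 6.5000: CF_t = 3.900000, DF = 0.856354, PV = 3.339781
  t = 7.0000: CF_t = 3.900000, DF = 0.846200, PV = 3.300179
  t = 7.5000: CF_t = 3.900000, DF = 0.836166, PV = 3.261046
  t = 8.0000: CF_t = 3.900000, DF = 0.826251, PV = 3.222377
  t = 8.5000: CF_t = 3.900000, DF = 0.816453, PV = 3.184167
  t = 9.0000: CF_t = 3.900000, DF = 0.806772, PV = 3.146410
  t = 9.5000: CF_t = 3.900000, DF = 0.797205, PV = 3.109101
  t = 10.0000: CF_t = 103.900000, DF = 0.787752, PV = 81.847477
Price P = sum_t PV_t = 147.755704
Macaulay numerator sum_t t * PV_t:
  t * PV_t at t = 0.5000: 1.926877
  t * PV_t at t = 1.0000: 3.808058
  t * PV_t at t = 1.5000: 5.644355
  t * PV_t at t = 2.0000: 7.436568
  t * PV_t at t = 2.5000: 9.185484
  t * PV_t at t = 3.0000: 10.891878
  t * PV_t at t = 3.5000: 12.556513
  t * PV_t at t = 4.0000: 14.180139
  t * PV_t at t = 4.5000: 15.763495
  t * PV_t at t = 5.0000: 17.307307
  t * PV_t at t = 5.5000: 18.812290
  t * PV_t at t = 6.0000: 20.279148
  t * PV_t at t = 6.5000: 21.708574
  t * PV_t at t = 7.0000: 23.101250
  t * PV_t at t = 7.5000: 24.457845
  t * PV_t at t = 8.0000: 25.779019
  t * PV_t at t = 8.5000: 27.065423
  t * PV_t at t = 9.0000: 28.317694
  t * PV_t at t = 9.5000: 29.536462
  t * PV_t at t = 10.0000: 818.474772
Macaulay duration D = (sum_t t * PV_t) / P = 1136.233153 / 147.755704 = 7.689944

Answer: Macaulay duration = 7.6899 years


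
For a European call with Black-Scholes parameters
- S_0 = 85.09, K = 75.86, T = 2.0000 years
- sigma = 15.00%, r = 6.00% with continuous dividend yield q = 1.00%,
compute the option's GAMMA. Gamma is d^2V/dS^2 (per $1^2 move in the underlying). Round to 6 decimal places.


d1 = 1.1187371314; d2 = 0.9066050971
phi(d1) = 0.2133705576; exp(-qT) = 0.9801986733; exp(-rT) = 0.8869204367
Gamma = exp(-qT) * phi(d1) / (S * sigma * sqrt(T)) = 0.9801986733 * 0.2133705576 / (85.0900 * 0.1500 * 1.4142135624) = 0.011587

Answer: Gamma = 0.011587


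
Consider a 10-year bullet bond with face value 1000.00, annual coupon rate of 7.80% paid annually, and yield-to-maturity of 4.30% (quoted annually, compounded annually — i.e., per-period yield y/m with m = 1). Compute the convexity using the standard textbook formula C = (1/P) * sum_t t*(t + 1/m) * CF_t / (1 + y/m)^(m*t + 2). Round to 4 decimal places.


Answer: Convexity = 69.7262

Derivation:
Coupon per period c = face * coupon_rate / m = 78.000000
Periods per year m = 1; per-period yield y/m = 0.043000
Number of cashflows N = 10
Cashflows (t years, CF_t, discount factor 1/(1+y/m)^(m*t), PV):
  t = 1.0000: CF_t = 78.000000, DF = 0.958773, PV = 74.784276
  t = 2.0000: CF_t = 78.000000, DF = 0.919245, PV = 71.701128
  t = 3.0000: CF_t = 78.000000, DF = 0.881347, PV = 68.745089
  t = 4.0000: CF_t = 78.000000, DF = 0.845012, PV = 65.910919
  t = 5.0000: CF_t = 78.000000, DF = 0.810174, PV = 63.193595
  t = 6.0000: CF_t = 78.000000, DF = 0.776773, PV = 60.588298
  t = 7.0000: CF_t = 78.000000, DF = 0.744749, PV = 58.090410
  t = 8.0000: CF_t = 78.000000, DF = 0.714045, PV = 55.695504
  t = 9.0000: CF_t = 78.000000, DF = 0.684607, PV = 53.399332
  t = 10.0000: CF_t = 1078.000000, DF = 0.656382, PV = 707.580208
Price P = sum_t PV_t = 1279.688759
Convexity numerator sum_t t*(t + 1/m) * CF_t / (1+y/m)^(m*t + 2):
  t = 1.0000: term = 137.490178
  t = 2.0000: term = 395.465516
  t = 3.0000: term = 758.323137
  t = 4.0000: term = 1211.765958
  t = 5.0000: term = 1742.712308
  t = 6.0000: term = 2339.211152
  t = 7.0000: term = 2990.362610
  t = 8.0000: term = 3686.243458
  t = 9.0000: term = 4417.837318
  t = 10.0000: term = 71548.370113
Convexity = (1/P) * sum = 89227.781748 / 1279.688759 = 69.726159


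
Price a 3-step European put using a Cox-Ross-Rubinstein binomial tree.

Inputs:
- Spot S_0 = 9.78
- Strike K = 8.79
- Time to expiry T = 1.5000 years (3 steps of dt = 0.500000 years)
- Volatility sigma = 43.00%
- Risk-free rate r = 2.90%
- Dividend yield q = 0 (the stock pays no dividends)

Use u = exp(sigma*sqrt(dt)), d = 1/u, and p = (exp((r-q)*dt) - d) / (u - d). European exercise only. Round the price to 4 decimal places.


Answer: Price = V(0,0) = 1.3990

Derivation:
dt = T/N = 0.500000
u = exp(sigma*sqrt(dt)) = 1.355345; d = 1/u = 0.737820
p = (exp((r-q)*dt) - d) / (u - d) = 0.448218
Discount per step: exp(-r*dt) = 0.985605
Stock lattice S(k, i) with i counting down-moves:
  k=0: S(0,0) = 9.7800
  k=1: S(1,0) = 13.2553; S(1,1) = 7.2159
  k=2: S(2,0) = 17.9655; S(2,1) = 9.7800; S(2,2) = 5.3240
  k=3: S(3,0) = 24.3494; S(3,1) = 13.2553; S(3,2) = 7.2159; S(3,3) = 3.9282
Terminal payoffs V(N, i) = max(K - S_T, 0):
  V(3,0) = 0.000000; V(3,1) = 0.000000; V(3,2) = 1.574124; V(3,3) = 4.861838
Backward induction: V(k, i) = exp(-r*dt) * [p * V(k+1, i) + (1-p) * V(k+1, i+1)].
  V(2,0) = exp(-r*dt) * [p*0.000000 + (1-p)*0.000000] = 0.000000
  V(2,1) = exp(-r*dt) * [p*0.000000 + (1-p)*1.574124] = 0.856070
  V(2,2) = exp(-r*dt) * [p*1.574124 + (1-p)*4.861838] = 3.339450
  V(1,0) = exp(-r*dt) * [p*0.000000 + (1-p)*0.856070] = 0.465564
  V(1,1) = exp(-r*dt) * [p*0.856070 + (1-p)*3.339450] = 2.194305
  V(0,0) = exp(-r*dt) * [p*0.465564 + (1-p)*2.194305] = 1.399018


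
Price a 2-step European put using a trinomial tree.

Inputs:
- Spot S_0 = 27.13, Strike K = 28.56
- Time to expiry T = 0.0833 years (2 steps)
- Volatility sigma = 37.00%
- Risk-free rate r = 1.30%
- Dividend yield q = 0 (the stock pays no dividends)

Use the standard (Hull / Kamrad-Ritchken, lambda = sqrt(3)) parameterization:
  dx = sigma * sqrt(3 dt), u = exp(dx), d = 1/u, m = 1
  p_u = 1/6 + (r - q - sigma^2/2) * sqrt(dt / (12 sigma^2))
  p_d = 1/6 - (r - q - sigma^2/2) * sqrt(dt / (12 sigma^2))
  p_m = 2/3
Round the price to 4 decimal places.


dt = T/N = 0.041650; dx = sigma*sqrt(3*dt) = 0.130789
u = exp(dx) = 1.139727; d = 1/u = 0.877403
p_u = 0.157838, p_m = 0.666667, p_d = 0.175496
Discount per step: exp(-r*dt) = 0.999459
Stock lattice S(k, j) with j the centered position index:
  k=0: S(0,+0) = 27.1300
  k=1: S(1,-1) = 23.8040; S(1,+0) = 27.1300; S(1,+1) = 30.9208
  k=2: S(2,-2) = 20.8857; S(2,-1) = 23.8040; S(2,+0) = 27.1300; S(2,+1) = 30.9208; S(2,+2) = 35.2413
Terminal payoffs V(N, j) = max(K - S_T, 0):
  V(2,-2) = 7.674337; V(2,-1) = 4.756050; V(2,+0) = 1.430000; V(2,+1) = 0.000000; V(2,+2) = 0.000000
Backward induction: V(k, j) = exp(-r*dt) * [p_u * V(k+1, j+1) + p_m * V(k+1, j) + p_d * V(k+1, j-1)]
  V(1,-1) = exp(-r*dt) * [p_u*1.430000 + p_m*4.756050 + p_d*7.674337] = 4.740654
  V(1,+0) = exp(-r*dt) * [p_u*0.000000 + p_m*1.430000 + p_d*4.756050] = 1.787032
  V(1,+1) = exp(-r*dt) * [p_u*0.000000 + p_m*0.000000 + p_d*1.430000] = 0.250823
  V(0,+0) = exp(-r*dt) * [p_u*0.250823 + p_m*1.787032 + p_d*4.740654] = 2.061792

Answer: Price = V(0,0) = 2.0618


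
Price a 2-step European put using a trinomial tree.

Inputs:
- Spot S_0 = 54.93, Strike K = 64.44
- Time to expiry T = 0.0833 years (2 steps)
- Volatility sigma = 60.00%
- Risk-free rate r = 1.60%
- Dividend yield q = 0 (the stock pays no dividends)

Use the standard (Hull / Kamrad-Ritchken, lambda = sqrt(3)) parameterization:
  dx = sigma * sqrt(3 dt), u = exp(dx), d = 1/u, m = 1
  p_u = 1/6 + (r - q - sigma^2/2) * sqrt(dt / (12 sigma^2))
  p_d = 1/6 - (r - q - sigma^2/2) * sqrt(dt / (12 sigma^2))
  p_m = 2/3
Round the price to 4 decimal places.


dt = T/N = 0.041650; dx = sigma*sqrt(3*dt) = 0.212090
u = exp(dx) = 1.236259; d = 1/u = 0.808892
p_u = 0.150564, p_m = 0.666667, p_d = 0.182770
Discount per step: exp(-r*dt) = 0.999334
Stock lattice S(k, j) with j the centered position index:
  k=0: S(0,+0) = 54.9300
  k=1: S(1,-1) = 44.4324; S(1,+0) = 54.9300; S(1,+1) = 67.9077
  k=2: S(2,-2) = 35.9411; S(2,-1) = 44.4324; S(2,+0) = 54.9300; S(2,+1) = 67.9077; S(2,+2) = 83.9515
Terminal payoffs V(N, j) = max(K - S_T, 0):
  V(2,-2) = 28.498938; V(2,-1) = 20.007551; V(2,+0) = 9.510000; V(2,+1) = 0.000000; V(2,+2) = 0.000000
Backward induction: V(k, j) = exp(-r*dt) * [p_u * V(k+1, j+1) + p_m * V(k+1, j) + p_d * V(k+1, j-1)]
  V(1,-1) = exp(-r*dt) * [p_u*9.510000 + p_m*20.007551 + p_d*28.498938] = 19.965661
  V(1,+0) = exp(-r*dt) * [p_u*0.000000 + p_m*9.510000 + p_d*20.007551] = 9.990116
  V(1,+1) = exp(-r*dt) * [p_u*0.000000 + p_m*0.000000 + p_d*9.510000] = 1.736983
  V(0,+0) = exp(-r*dt) * [p_u*1.736983 + p_m*9.990116 + p_d*19.965661] = 10.563681

Answer: Price = V(0,0) = 10.5637


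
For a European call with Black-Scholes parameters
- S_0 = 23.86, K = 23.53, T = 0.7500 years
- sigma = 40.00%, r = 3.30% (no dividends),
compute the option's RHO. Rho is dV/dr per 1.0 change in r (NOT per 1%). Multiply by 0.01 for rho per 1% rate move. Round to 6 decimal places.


d1 = 0.2848565801; d2 = -0.0615535814
phi(d1) = 0.3830804848; exp(-qT) = 1.0000000000; exp(-rT) = 0.9755537700
N(d2) = 0.4754591717
Rho = K*T*exp(-rT)*N(d2) = 23.5300 * 0.7500 * 0.9755537700 * 0.4754591717 = 8.185546

Answer: Rho = 8.185546


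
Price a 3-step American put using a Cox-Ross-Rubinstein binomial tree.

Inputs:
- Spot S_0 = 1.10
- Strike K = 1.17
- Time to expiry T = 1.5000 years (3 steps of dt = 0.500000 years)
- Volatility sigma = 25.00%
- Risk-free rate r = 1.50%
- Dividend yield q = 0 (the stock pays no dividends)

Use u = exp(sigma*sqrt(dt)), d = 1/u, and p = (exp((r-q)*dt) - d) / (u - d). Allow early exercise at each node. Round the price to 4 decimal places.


dt = T/N = 0.500000
u = exp(sigma*sqrt(dt)) = 1.193365; d = 1/u = 0.837967
p = (exp((r-q)*dt) - d) / (u - d) = 0.477103
Discount per step: exp(-r*dt) = 0.992528
Stock lattice S(k, i) with i counting down-moves:
  k=0: S(0,0) = 1.1000
  k=1: S(1,0) = 1.3127; S(1,1) = 0.9218
  k=2: S(2,0) = 1.5665; S(2,1) = 1.1000; S(2,2) = 0.7724
  k=3: S(3,0) = 1.8694; S(3,1) = 1.3127; S(3,2) = 0.9218; S(3,3) = 0.6473
Terminal payoffs V(N, i) = max(K - S_T, 0):
  V(3,0) = 0.000000; V(3,1) = 0.000000; V(3,2) = 0.248236; V(3,3) = 0.522748
Backward induction: V(k, i) = exp(-r*dt) * [p * V(k+1, i) + (1-p) * V(k+1, i+1)]; then take max(V_cont, immediate exercise) for American.
  V(2,0) = exp(-r*dt) * [p*0.000000 + (1-p)*0.000000] = 0.000000; exercise = 0.000000; V(2,0) = max -> 0.000000
  V(2,1) = exp(-r*dt) * [p*0.000000 + (1-p)*0.248236] = 0.128832; exercise = 0.070000; V(2,1) = max -> 0.128832
  V(2,2) = exp(-r*dt) * [p*0.248236 + (1-p)*0.522748] = 0.388850; exercise = 0.397593; V(2,2) = max -> 0.397593
  V(1,0) = exp(-r*dt) * [p*0.000000 + (1-p)*0.128832] = 0.066863; exercise = 0.000000; V(1,0) = max -> 0.066863
  V(1,1) = exp(-r*dt) * [p*0.128832 + (1-p)*0.397593] = 0.267354; exercise = 0.248236; V(1,1) = max -> 0.267354
  V(0,0) = exp(-r*dt) * [p*0.066863 + (1-p)*0.267354] = 0.170416; exercise = 0.070000; V(0,0) = max -> 0.170416

Answer: Price = V(0,0) = 0.1704


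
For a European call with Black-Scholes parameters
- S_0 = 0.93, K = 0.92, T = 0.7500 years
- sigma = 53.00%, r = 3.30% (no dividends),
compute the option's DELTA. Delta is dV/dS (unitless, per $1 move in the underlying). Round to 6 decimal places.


Answer: Delta = 0.620568

Derivation:
d1 = 0.3069725980; d2 = -0.1520208660
phi(d1) = 0.3805816186; exp(-qT) = 1.0000000000; exp(-rT) = 0.9755537700
N(d1) = 0.6205678852
Delta = exp(-qT) * N(d1) = 1.0000000000 * 0.6205678852 = 0.620568


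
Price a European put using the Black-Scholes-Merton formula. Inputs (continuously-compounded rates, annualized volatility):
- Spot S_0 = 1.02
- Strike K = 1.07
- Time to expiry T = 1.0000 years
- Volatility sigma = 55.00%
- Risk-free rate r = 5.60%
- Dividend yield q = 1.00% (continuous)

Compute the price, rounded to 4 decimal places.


d1 = (ln(S/K) + (r - q + 0.5*sigma^2) * T) / (sigma * sqrt(T)) = 0.27162542
d2 = d1 - sigma * sqrt(T) = -0.27837458
exp(-rT) = 0.94553914; exp(-qT) = 0.99004983
P = K * exp(-rT) * N(-d2) - S_0 * exp(-qT) * N(-d1)
N(-d1) = 0.39295503; N(-d2) = 0.60963759
P = 1.0700 * 0.94553914 * 0.60963759 - 1.0200 * 0.99004983 * 0.39295503 = 0.2200

Answer: Price = 0.2200


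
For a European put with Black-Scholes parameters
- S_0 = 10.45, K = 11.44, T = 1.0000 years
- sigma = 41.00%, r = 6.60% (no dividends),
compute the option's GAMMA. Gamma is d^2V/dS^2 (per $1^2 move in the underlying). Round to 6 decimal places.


Answer: Gamma = 0.092136

Derivation:
d1 = 0.1452097377; d2 = -0.2647902623
phi(d1) = 0.3947583525; exp(-qT) = 1.0000000000; exp(-rT) = 0.9361308643
Gamma = exp(-qT) * phi(d1) / (S * sigma * sqrt(T)) = 1.0000000000 * 0.3947583525 / (10.4500 * 0.4100 * 1.0000000000) = 0.092136


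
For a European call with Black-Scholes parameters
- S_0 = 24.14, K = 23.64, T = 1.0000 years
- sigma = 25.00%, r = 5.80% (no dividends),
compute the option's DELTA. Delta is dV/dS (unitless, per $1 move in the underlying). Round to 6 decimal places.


d1 = 0.4407200925; d2 = 0.1907200925
phi(d1) = 0.3620200677; exp(-qT) = 1.0000000000; exp(-rT) = 0.9436499474
N(d1) = 0.6702921756
Delta = exp(-qT) * N(d1) = 1.0000000000 * 0.6702921756 = 0.670292

Answer: Delta = 0.670292


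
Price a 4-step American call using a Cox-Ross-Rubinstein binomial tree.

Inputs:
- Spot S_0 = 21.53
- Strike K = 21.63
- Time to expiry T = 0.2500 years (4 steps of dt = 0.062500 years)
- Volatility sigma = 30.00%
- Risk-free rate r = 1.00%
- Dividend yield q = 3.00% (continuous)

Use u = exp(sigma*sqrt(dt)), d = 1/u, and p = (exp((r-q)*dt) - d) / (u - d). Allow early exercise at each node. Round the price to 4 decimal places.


dt = T/N = 0.062500
u = exp(sigma*sqrt(dt)) = 1.077884; d = 1/u = 0.927743
p = (exp((r-q)*dt) - d) / (u - d) = 0.472938
Discount per step: exp(-r*dt) = 0.999375
Stock lattice S(k, i) with i counting down-moves:
  k=0: S(0,0) = 21.5300
  k=1: S(1,0) = 23.2068; S(1,1) = 19.9743
  k=2: S(2,0) = 25.0143; S(2,1) = 21.5300; S(2,2) = 18.5310
  k=3: S(3,0) = 26.9625; S(3,1) = 23.2068; S(3,2) = 19.9743; S(3,3) = 17.1921
  k=4: S(4,0) = 29.0625; S(4,1) = 25.0143; S(4,2) = 21.5300; S(4,3) = 18.5310; S(4,4) = 15.9498
Terminal payoffs V(N, i) = max(S_T - K, 0):
  V(4,0) = 7.432460; V(4,1) = 3.384291; V(4,2) = 0.000000; V(4,3) = 0.000000; V(4,4) = 0.000000
Backward induction: V(k, i) = exp(-r*dt) * [p * V(k+1, i) + (1-p) * V(k+1, i+1)]; then take max(V_cont, immediate exercise) for American.
  V(3,0) = exp(-r*dt) * [p*7.432460 + (1-p)*3.384291] = 5.295515; exercise = 5.332508; V(3,0) = max -> 5.332508
  V(3,1) = exp(-r*dt) * [p*3.384291 + (1-p)*0.000000] = 1.599561; exercise = 1.576846; V(3,1) = max -> 1.599561
  V(3,2) = exp(-r*dt) * [p*0.000000 + (1-p)*0.000000] = 0.000000; exercise = 0.000000; V(3,2) = max -> 0.000000
  V(3,3) = exp(-r*dt) * [p*0.000000 + (1-p)*0.000000] = 0.000000; exercise = 0.000000; V(3,3) = max -> 0.000000
  V(2,0) = exp(-r*dt) * [p*5.332508 + (1-p)*1.599561] = 3.362913; exercise = 3.384291; V(2,0) = max -> 3.384291
  V(2,1) = exp(-r*dt) * [p*1.599561 + (1-p)*0.000000] = 0.756021; exercise = 0.000000; V(2,1) = max -> 0.756021
  V(2,2) = exp(-r*dt) * [p*0.000000 + (1-p)*0.000000] = 0.000000; exercise = 0.000000; V(2,2) = max -> 0.000000
  V(1,0) = exp(-r*dt) * [p*3.384291 + (1-p)*0.756021] = 1.997782; exercise = 1.576846; V(1,0) = max -> 1.997782
  V(1,1) = exp(-r*dt) * [p*0.756021 + (1-p)*0.000000] = 0.357328; exercise = 0.000000; V(1,1) = max -> 0.357328
  V(0,0) = exp(-r*dt) * [p*1.997782 + (1-p)*0.357328] = 1.132454; exercise = 0.000000; V(0,0) = max -> 1.132454

Answer: Price = V(0,0) = 1.1325
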